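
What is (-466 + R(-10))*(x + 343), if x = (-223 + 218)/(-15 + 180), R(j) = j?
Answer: -5387368/33 ≈ -1.6325e+5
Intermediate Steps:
x = -1/33 (x = -5/165 = -5*1/165 = -1/33 ≈ -0.030303)
(-466 + R(-10))*(x + 343) = (-466 - 10)*(-1/33 + 343) = -476*11318/33 = -5387368/33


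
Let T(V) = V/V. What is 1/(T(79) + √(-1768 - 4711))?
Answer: 1/6480 - I*√6479/6480 ≈ 0.00015432 - 0.012422*I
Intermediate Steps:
T(V) = 1
1/(T(79) + √(-1768 - 4711)) = 1/(1 + √(-1768 - 4711)) = 1/(1 + √(-6479)) = 1/(1 + I*√6479)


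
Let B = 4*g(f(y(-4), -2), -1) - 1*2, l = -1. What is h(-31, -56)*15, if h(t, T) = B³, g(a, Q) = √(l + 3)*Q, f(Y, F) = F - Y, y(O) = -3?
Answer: -3000 - 2640*√2 ≈ -6733.5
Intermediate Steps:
g(a, Q) = Q*√2 (g(a, Q) = √(-1 + 3)*Q = √2*Q = Q*√2)
B = -2 - 4*√2 (B = 4*(-√2) - 1*2 = -4*√2 - 2 = -2 - 4*√2 ≈ -7.6569)
h(t, T) = (-2 - 4*√2)³
h(-31, -56)*15 = (-200 - 176*√2)*15 = -3000 - 2640*√2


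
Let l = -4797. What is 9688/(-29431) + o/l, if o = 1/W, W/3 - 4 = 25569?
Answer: -3565387894015/10831227316533 ≈ -0.32918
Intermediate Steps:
W = 76719 (W = 12 + 3*25569 = 12 + 76707 = 76719)
o = 1/76719 ≈ 1.3035e-5
9688/(-29431) + o/l = 9688/(-29431) + (1/76719)/(-4797) = 9688*(-1/29431) + (1/76719)*(-1/4797) = -9688/29431 - 1/368021043 = -3565387894015/10831227316533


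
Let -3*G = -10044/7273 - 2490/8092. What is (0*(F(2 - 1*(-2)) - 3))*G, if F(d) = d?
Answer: 0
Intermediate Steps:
G = 338047/600542 (G = -(-10044/7273 - 2490/8092)/3 = -(-10044*1/7273 - 2490*1/8092)/3 = -(-10044/7273 - 1245/4046)/3 = -1/3*(-1014141/600542) = 338047/600542 ≈ 0.56290)
(0*(F(2 - 1*(-2)) - 3))*G = (0*((2 - 1*(-2)) - 3))*(338047/600542) = (0*((2 + 2) - 3))*(338047/600542) = (0*(4 - 3))*(338047/600542) = (0*1)*(338047/600542) = 0*(338047/600542) = 0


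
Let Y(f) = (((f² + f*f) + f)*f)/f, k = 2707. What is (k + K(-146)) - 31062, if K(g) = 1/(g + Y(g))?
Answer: -1200550699/42340 ≈ -28355.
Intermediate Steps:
Y(f) = f + 2*f² (Y(f) = (((f² + f²) + f)*f)/f = ((2*f² + f)*f)/f = ((f + 2*f²)*f)/f = (f*(f + 2*f²))/f = f + 2*f²)
K(g) = 1/(g + g*(1 + 2*g))
(k + K(-146)) - 31062 = (2707 + (½)/(-146*(1 - 146))) - 31062 = (2707 + (½)*(-1/146)/(-145)) - 31062 = (2707 + (½)*(-1/146)*(-1/145)) - 31062 = (2707 + 1/42340) - 31062 = 114614381/42340 - 31062 = -1200550699/42340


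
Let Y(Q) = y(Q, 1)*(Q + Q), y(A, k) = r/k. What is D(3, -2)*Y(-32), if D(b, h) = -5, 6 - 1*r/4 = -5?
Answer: 14080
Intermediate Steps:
r = 44 (r = 24 - 4*(-5) = 24 + 20 = 44)
y(A, k) = 44/k
Y(Q) = 88*Q (Y(Q) = (44/1)*(Q + Q) = (44*1)*(2*Q) = 44*(2*Q) = 88*Q)
D(3, -2)*Y(-32) = -440*(-32) = -5*(-2816) = 14080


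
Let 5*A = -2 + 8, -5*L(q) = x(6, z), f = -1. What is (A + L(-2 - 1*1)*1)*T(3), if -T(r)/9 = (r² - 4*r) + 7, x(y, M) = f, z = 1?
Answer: -252/5 ≈ -50.400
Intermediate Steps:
x(y, M) = -1
T(r) = -63 - 9*r² + 36*r (T(r) = -9*((r² - 4*r) + 7) = -9*(7 + r² - 4*r) = -63 - 9*r² + 36*r)
L(q) = ⅕ (L(q) = -⅕*(-1) = ⅕)
A = 6/5 (A = (-2 + 8)/5 = (⅕)*6 = 6/5 ≈ 1.2000)
(A + L(-2 - 1*1)*1)*T(3) = (6/5 + (⅕)*1)*(-63 - 9*3² + 36*3) = (6/5 + ⅕)*(-63 - 9*9 + 108) = 7*(-63 - 81 + 108)/5 = (7/5)*(-36) = -252/5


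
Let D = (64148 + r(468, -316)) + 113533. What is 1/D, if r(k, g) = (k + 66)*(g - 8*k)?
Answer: -1/1990359 ≈ -5.0242e-7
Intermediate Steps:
r(k, g) = (66 + k)*(g - 8*k)
D = -1990359 (D = (64148 + (-528*468 - 8*468² + 66*(-316) - 316*468)) + 113533 = (64148 + (-247104 - 8*219024 - 20856 - 147888)) + 113533 = (64148 + (-247104 - 1752192 - 20856 - 147888)) + 113533 = (64148 - 2168040) + 113533 = -2103892 + 113533 = -1990359)
1/D = 1/(-1990359) = -1/1990359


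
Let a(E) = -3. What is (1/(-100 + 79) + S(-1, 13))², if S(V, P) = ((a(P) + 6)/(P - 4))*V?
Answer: 64/441 ≈ 0.14512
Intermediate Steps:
S(V, P) = 3*V/(-4 + P) (S(V, P) = ((-3 + 6)/(P - 4))*V = (3/(-4 + P))*V = 3*V/(-4 + P))
(1/(-100 + 79) + S(-1, 13))² = (1/(-100 + 79) + 3*(-1)/(-4 + 13))² = (1/(-21) + 3*(-1)/9)² = (-1/21 + 3*(-1)*(⅑))² = (-1/21 - ⅓)² = (-8/21)² = 64/441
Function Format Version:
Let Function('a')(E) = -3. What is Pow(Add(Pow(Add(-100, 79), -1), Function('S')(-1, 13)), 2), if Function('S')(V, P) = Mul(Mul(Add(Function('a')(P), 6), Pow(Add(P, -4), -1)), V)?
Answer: Rational(64, 441) ≈ 0.14512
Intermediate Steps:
Function('S')(V, P) = Mul(3, V, Pow(Add(-4, P), -1)) (Function('S')(V, P) = Mul(Mul(Add(-3, 6), Pow(Add(P, -4), -1)), V) = Mul(Mul(3, Pow(Add(-4, P), -1)), V) = Mul(3, V, Pow(Add(-4, P), -1)))
Pow(Add(Pow(Add(-100, 79), -1), Function('S')(-1, 13)), 2) = Pow(Add(Pow(Add(-100, 79), -1), Mul(3, -1, Pow(Add(-4, 13), -1))), 2) = Pow(Add(Pow(-21, -1), Mul(3, -1, Pow(9, -1))), 2) = Pow(Add(Rational(-1, 21), Mul(3, -1, Rational(1, 9))), 2) = Pow(Add(Rational(-1, 21), Rational(-1, 3)), 2) = Pow(Rational(-8, 21), 2) = Rational(64, 441)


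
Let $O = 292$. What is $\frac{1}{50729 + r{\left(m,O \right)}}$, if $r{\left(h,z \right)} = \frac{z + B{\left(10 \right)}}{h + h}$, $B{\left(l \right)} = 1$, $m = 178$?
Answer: $\frac{356}{18059817} \approx 1.9712 \cdot 10^{-5}$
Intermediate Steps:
$r{\left(h,z \right)} = \frac{1 + z}{2 h}$ ($r{\left(h,z \right)} = \frac{z + 1}{h + h} = \frac{1 + z}{2 h}$)
$\frac{1}{50729 + r{\left(m,O \right)}} = \frac{1}{50729 + \frac{1 + 292}{2 \cdot 178}} = \frac{1}{50729 + \frac{1}{2} \cdot \frac{1}{178} \cdot 293} = \frac{1}{50729 + \frac{293}{356}} = \frac{1}{\frac{18059817}{356}} = \frac{356}{18059817}$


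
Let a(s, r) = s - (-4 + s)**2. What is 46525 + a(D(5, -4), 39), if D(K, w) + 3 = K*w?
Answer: 45773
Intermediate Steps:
D(K, w) = -3 + K*w
46525 + a(D(5, -4), 39) = 46525 + ((-3 + 5*(-4)) - (-4 + (-3 + 5*(-4)))**2) = 46525 + ((-3 - 20) - (-4 + (-3 - 20))**2) = 46525 + (-23 - (-4 - 23)**2) = 46525 + (-23 - 1*(-27)**2) = 46525 + (-23 - 1*729) = 46525 + (-23 - 729) = 46525 - 752 = 45773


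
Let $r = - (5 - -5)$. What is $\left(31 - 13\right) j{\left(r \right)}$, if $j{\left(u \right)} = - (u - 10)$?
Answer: $360$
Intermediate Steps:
$r = -10$ ($r = - (5 + 5) = \left(-1\right) 10 = -10$)
$j{\left(u \right)} = 10 - u$ ($j{\left(u \right)} = - (-10 + u) = 10 - u$)
$\left(31 - 13\right) j{\left(r \right)} = \left(31 - 13\right) \left(10 - -10\right) = 18 \left(10 + 10\right) = 18 \cdot 20 = 360$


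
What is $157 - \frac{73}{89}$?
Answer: $\frac{13900}{89} \approx 156.18$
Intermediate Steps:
$157 - \frac{73}{89} = \frac{13900}{89}$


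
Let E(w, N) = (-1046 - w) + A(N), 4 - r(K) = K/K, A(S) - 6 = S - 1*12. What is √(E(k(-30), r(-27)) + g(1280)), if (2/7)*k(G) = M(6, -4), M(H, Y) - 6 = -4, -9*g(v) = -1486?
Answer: I*√8018/3 ≈ 29.848*I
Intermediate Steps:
A(S) = -6 + S (A(S) = 6 + (S - 1*12) = 6 + (S - 12) = 6 + (-12 + S) = -6 + S)
g(v) = 1486/9 (g(v) = -⅑*(-1486) = 1486/9)
M(H, Y) = 2 (M(H, Y) = 6 - 4 = 2)
r(K) = 3 (r(K) = 4 - K/K = 4 - 1*1 = 4 - 1 = 3)
k(G) = 7 (k(G) = (7/2)*2 = 7)
E(w, N) = -1052 + N - w (E(w, N) = (-1046 - w) + (-6 + N) = -1052 + N - w)
√(E(k(-30), r(-27)) + g(1280)) = √((-1052 + 3 - 1*7) + 1486/9) = √((-1052 + 3 - 7) + 1486/9) = √(-1056 + 1486/9) = √(-8018/9) = I*√8018/3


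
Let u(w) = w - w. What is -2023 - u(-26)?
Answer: -2023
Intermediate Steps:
u(w) = 0
-2023 - u(-26) = -2023 - 1*0 = -2023 + 0 = -2023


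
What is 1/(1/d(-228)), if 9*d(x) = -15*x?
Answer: 380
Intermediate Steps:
d(x) = -5*x/3 (d(x) = (-15*x)/9 = -5*x/3)
1/(1/d(-228)) = 1/(1/(-5/3*(-228))) = 1/(1/380) = 380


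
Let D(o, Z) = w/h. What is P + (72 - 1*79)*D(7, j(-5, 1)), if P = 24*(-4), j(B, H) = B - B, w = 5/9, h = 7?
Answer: -869/9 ≈ -96.556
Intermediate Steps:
w = 5/9 (w = 5*(⅑) = 5/9 ≈ 0.55556)
j(B, H) = 0
P = -96
D(o, Z) = 5/63 (D(o, Z) = (5/9)/7 = (5/9)*(⅐) = 5/63)
P + (72 - 1*79)*D(7, j(-5, 1)) = -96 + (72 - 1*79)*(5/63) = -96 + (72 - 79)*(5/63) = -96 - 7*5/63 = -96 - 5/9 = -869/9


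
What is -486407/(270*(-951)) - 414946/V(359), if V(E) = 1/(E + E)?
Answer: -76499800927153/256770 ≈ -2.9793e+8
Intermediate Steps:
V(E) = 1/(2*E)
-486407/(270*(-951)) - 414946/V(359) = -486407/(270*(-951)) - 414946/((½)/359) = -486407/(-256770) - 414946/((½)*(1/359)) = -486407*(-1/256770) - 414946/1/718 = 486407/256770 - 414946*718 = 486407/256770 - 297931228 = -76499800927153/256770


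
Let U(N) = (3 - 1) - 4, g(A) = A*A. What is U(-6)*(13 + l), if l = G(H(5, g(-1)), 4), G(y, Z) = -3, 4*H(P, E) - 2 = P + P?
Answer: -20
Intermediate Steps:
g(A) = A²
H(P, E) = ½ + P/2 (H(P, E) = ½ + (P + P)/4 = ½ + (2*P)/4 = ½ + P/2)
U(N) = -2 (U(N) = 2 - 4 = -2)
l = -3
U(-6)*(13 + l) = -2*(13 - 3) = -2*10 = -20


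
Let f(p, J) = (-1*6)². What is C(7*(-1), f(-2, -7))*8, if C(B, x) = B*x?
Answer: -2016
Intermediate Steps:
f(p, J) = 36 (f(p, J) = (-6)² = 36)
C(7*(-1), f(-2, -7))*8 = ((7*(-1))*36)*8 = -7*36*8 = -252*8 = -2016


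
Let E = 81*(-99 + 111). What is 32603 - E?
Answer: 31631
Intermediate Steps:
E = 972 (E = 81*12 = 972)
32603 - E = 32603 - 1*972 = 32603 - 972 = 31631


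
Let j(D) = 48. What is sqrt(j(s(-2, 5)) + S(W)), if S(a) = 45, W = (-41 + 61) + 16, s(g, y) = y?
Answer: sqrt(93) ≈ 9.6436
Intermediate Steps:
W = 36 (W = 20 + 16 = 36)
sqrt(j(s(-2, 5)) + S(W)) = sqrt(48 + 45) = sqrt(93)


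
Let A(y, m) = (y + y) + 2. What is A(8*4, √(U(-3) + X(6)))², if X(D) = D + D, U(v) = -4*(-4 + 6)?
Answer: 4356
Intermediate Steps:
U(v) = -8 (U(v) = -4*2 = -8)
X(D) = 2*D
A(y, m) = 2 + 2*y (A(y, m) = 2*y + 2 = 2 + 2*y)
A(8*4, √(U(-3) + X(6)))² = (2 + 2*(8*4))² = (2 + 2*32)² = (2 + 64)² = 66² = 4356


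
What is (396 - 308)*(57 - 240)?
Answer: -16104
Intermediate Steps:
(396 - 308)*(57 - 240) = 88*(-183) = -16104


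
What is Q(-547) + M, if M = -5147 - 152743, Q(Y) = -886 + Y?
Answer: -159323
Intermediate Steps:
M = -157890
Q(-547) + M = (-886 - 547) - 157890 = -1433 - 157890 = -159323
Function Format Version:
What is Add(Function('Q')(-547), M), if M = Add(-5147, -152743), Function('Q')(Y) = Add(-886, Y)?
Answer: -159323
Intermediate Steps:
M = -157890
Add(Function('Q')(-547), M) = Add(Add(-886, -547), -157890) = Add(-1433, -157890) = -159323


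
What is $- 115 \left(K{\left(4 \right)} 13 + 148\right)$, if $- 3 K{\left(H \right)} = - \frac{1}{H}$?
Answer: $- \frac{205735}{12} \approx -17145.0$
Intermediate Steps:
$K{\left(H \right)} = \frac{1}{3 H}$ ($K{\left(H \right)} = - \frac{\left(-1\right) \frac{1}{H}}{3} = \frac{1}{3 H}$)
$- 115 \left(K{\left(4 \right)} 13 + 148\right) = - 115 \left(\frac{1}{3 \cdot 4} \cdot 13 + 148\right) = - 115 \left(\frac{1}{3} \cdot \frac{1}{4} \cdot 13 + 148\right) = - 115 \left(\frac{1}{12} \cdot 13 + 148\right) = - 115 \left(\frac{13}{12} + 148\right) = \left(-115\right) \frac{1789}{12} = - \frac{205735}{12}$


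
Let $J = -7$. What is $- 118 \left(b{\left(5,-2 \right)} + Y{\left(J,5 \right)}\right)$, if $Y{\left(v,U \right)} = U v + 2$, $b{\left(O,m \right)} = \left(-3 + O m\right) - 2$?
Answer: $5664$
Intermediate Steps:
$b{\left(O,m \right)} = -5 + O m$
$Y{\left(v,U \right)} = 2 + U v$
$- 118 \left(b{\left(5,-2 \right)} + Y{\left(J,5 \right)}\right) = - 118 \left(\left(-5 + 5 \left(-2\right)\right) + \left(2 + 5 \left(-7\right)\right)\right) = - 118 \left(\left(-5 - 10\right) + \left(2 - 35\right)\right) = - 118 \left(-15 - 33\right) = \left(-118\right) \left(-48\right) = 5664$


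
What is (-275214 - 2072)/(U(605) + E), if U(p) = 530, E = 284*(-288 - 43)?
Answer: 138643/46737 ≈ 2.9664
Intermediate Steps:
E = -94004 (E = 284*(-331) = -94004)
(-275214 - 2072)/(U(605) + E) = (-275214 - 2072)/(530 - 94004) = -277286/(-93474) = -277286*(-1/93474) = 138643/46737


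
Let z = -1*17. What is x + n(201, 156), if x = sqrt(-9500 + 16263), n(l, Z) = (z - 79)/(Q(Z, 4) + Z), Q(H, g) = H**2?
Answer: -8/2041 + sqrt(6763) ≈ 82.234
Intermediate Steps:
z = -17
n(l, Z) = -96/(Z + Z**2) (n(l, Z) = (-17 - 79)/(Z**2 + Z) = -96/(Z + Z**2))
x = sqrt(6763) ≈ 82.237
x + n(201, 156) = sqrt(6763) - 96/(156*(1 + 156)) = sqrt(6763) - 96*1/156/157 = sqrt(6763) - 96*1/156*1/157 = sqrt(6763) - 8/2041 = -8/2041 + sqrt(6763)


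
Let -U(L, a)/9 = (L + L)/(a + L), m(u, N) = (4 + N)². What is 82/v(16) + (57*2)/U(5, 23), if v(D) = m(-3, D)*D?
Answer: -340357/9600 ≈ -35.454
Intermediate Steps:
U(L, a) = -18*L/(L + a) (U(L, a) = -9*(L + L)/(a + L) = -9*2*L/(L + a) = -18*L/(L + a))
v(D) = D*(4 + D)² (v(D) = (4 + D)²*D = D*(4 + D)²)
82/v(16) + (57*2)/U(5, 23) = 82/((16*(4 + 16)²)) + (57*2)/((-18*5/(5 + 23))) = 82/((16*20²)) + 114/((-18*5/28)) = 82/((16*400)) + 114/((-18*5*1/28)) = 82/6400 + 114/(-45/14) = 82*(1/6400) + 114*(-14/45) = 41/3200 - 532/15 = -340357/9600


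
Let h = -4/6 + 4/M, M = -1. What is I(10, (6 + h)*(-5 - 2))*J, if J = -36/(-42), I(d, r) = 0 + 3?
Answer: 18/7 ≈ 2.5714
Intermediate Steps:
h = -14/3 (h = -4/6 + 4/(-1) = -4*⅙ + 4*(-1) = -⅔ - 4 = -14/3 ≈ -4.6667)
I(d, r) = 3
J = 6/7 (J = -36*(-1/42) = 6/7 ≈ 0.85714)
I(10, (6 + h)*(-5 - 2))*J = 3*(6/7) = 18/7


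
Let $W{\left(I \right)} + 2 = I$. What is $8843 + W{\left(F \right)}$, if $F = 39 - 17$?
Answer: $8863$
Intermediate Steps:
$F = 22$
$W{\left(I \right)} = -2 + I$
$8843 + W{\left(F \right)} = 8843 + \left(-2 + 22\right) = 8843 + 20 = 8863$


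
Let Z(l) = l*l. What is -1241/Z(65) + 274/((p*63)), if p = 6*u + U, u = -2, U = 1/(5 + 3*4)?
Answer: -35551199/54033525 ≈ -0.65795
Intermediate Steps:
U = 1/17 (U = 1/(5 + 12) = 1/17 ≈ 0.058824)
Z(l) = l²
p = -203/17 (p = 6*(-2) + 1/17 = -12 + 1/17 = -203/17 ≈ -11.941)
-1241/Z(65) + 274/((p*63)) = -1241/(65²) + 274/((-203/17*63)) = -1241/4225 + 274/(-12789/17) = -1241*1/4225 + 274*(-17/12789) = -1241/4225 - 4658/12789 = -35551199/54033525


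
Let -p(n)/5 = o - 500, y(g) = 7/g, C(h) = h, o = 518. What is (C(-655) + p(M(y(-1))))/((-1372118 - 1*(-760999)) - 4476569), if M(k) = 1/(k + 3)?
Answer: 745/5087688 ≈ 0.00014643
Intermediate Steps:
M(k) = 1/(3 + k)
p(n) = -90 (p(n) = -5*(518 - 500) = -5*18 = -90)
(C(-655) + p(M(y(-1))))/((-1372118 - 1*(-760999)) - 4476569) = (-655 - 90)/((-1372118 - 1*(-760999)) - 4476569) = -745/((-1372118 + 760999) - 4476569) = -745/(-611119 - 4476569) = -745/(-5087688) = -745*(-1/5087688) = 745/5087688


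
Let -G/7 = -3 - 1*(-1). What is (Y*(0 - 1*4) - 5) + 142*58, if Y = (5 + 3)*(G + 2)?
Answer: 7719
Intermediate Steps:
G = 14 (G = -7*(-3 - 1*(-1)) = -7*(-3 + 1) = -7*(-2) = 14)
Y = 128 (Y = (5 + 3)*(14 + 2) = 8*16 = 128)
(Y*(0 - 1*4) - 5) + 142*58 = (128*(0 - 1*4) - 5) + 142*58 = (128*(0 - 4) - 5) + 8236 = (128*(-4) - 5) + 8236 = (-512 - 5) + 8236 = -517 + 8236 = 7719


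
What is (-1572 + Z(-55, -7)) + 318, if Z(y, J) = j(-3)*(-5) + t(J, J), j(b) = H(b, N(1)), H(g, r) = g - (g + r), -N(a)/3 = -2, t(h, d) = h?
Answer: -1231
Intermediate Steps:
N(a) = 6 (N(a) = -3*(-2) = 6)
H(g, r) = -r (H(g, r) = g + (-g - r) = -r)
j(b) = -6 (j(b) = -1*6 = -6)
Z(y, J) = 30 + J (Z(y, J) = -6*(-5) + J = 30 + J)
(-1572 + Z(-55, -7)) + 318 = (-1572 + (30 - 7)) + 318 = (-1572 + 23) + 318 = -1549 + 318 = -1231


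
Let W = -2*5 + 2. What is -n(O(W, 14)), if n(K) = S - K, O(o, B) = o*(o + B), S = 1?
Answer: -49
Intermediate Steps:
W = -8 (W = -10 + 2 = -8)
O(o, B) = o*(B + o)
n(K) = 1 - K
-n(O(W, 14)) = -(1 - (-8)*(14 - 8)) = -(1 - (-8)*6) = -(1 - 1*(-48)) = -(1 + 48) = -1*49 = -49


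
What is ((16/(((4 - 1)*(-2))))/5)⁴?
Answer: 4096/50625 ≈ 0.080909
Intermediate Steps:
((16/(((4 - 1)*(-2))))/5)⁴ = ((16/((3*(-2))))*(⅕))⁴ = ((16/(-6))*(⅕))⁴ = ((16*(-⅙))*(⅕))⁴ = (-8/3*⅕)⁴ = (-8/15)⁴ = 4096/50625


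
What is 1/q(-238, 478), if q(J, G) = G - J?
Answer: 1/716 ≈ 0.0013966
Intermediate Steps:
1/q(-238, 478) = 1/(478 - 1*(-238)) = 1/(478 + 238) = 1/716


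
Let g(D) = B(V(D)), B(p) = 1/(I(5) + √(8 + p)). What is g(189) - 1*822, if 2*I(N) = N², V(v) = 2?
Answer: -96164/117 - 4*√10/585 ≈ -821.94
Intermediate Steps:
I(N) = N²/2
B(p) = 1/(25/2 + √(8 + p)) (B(p) = 1/((½)*5² + √(8 + p)) = 1/((½)*25 + √(8 + p)) = 1/(25/2 + √(8 + p)))
g(D) = 2/(25 + 2*√10) (g(D) = 2/(25 + 2*√(8 + 2)) = 2/(25 + 2*√10))
g(189) - 1*822 = (10/117 - 4*√10/585) - 1*822 = (10/117 - 4*√10/585) - 822 = -96164/117 - 4*√10/585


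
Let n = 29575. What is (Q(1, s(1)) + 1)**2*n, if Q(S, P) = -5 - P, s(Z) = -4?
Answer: 0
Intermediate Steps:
(Q(1, s(1)) + 1)**2*n = ((-5 - 1*(-4)) + 1)**2*29575 = ((-5 + 4) + 1)**2*29575 = (-1 + 1)**2*29575 = 0**2*29575 = 0*29575 = 0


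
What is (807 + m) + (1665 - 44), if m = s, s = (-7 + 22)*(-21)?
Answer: 2113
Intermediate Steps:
s = -315 (s = 15*(-21) = -315)
m = -315
(807 + m) + (1665 - 44) = (807 - 315) + (1665 - 44) = 492 + 1621 = 2113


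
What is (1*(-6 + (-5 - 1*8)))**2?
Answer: 361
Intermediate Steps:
(1*(-6 + (-5 - 1*8)))**2 = (1*(-6 + (-5 - 8)))**2 = (1*(-6 - 13))**2 = (1*(-19))**2 = (-19)**2 = 361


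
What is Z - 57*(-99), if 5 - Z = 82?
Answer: 5566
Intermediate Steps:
Z = -77 (Z = 5 - 1*82 = 5 - 82 = -77)
Z - 57*(-99) = -77 - 57*(-99) = -77 + 5643 = 5566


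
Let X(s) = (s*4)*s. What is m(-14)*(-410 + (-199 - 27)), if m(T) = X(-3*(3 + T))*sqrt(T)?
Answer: -2770416*I*sqrt(14) ≈ -1.0366e+7*I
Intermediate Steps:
X(s) = 4*s**2 (X(s) = (4*s)*s = 4*s**2)
m(T) = 4*sqrt(T)*(-9 - 3*T)**2 (m(T) = (4*(-3*(3 + T))**2)*sqrt(T) = (4*(-9 - 3*T)**2)*sqrt(T) = 4*sqrt(T)*(-9 - 3*T)**2)
m(-14)*(-410 + (-199 - 27)) = (36*sqrt(-14)*(3 - 14)**2)*(-410 + (-199 - 27)) = (36*(I*sqrt(14))*(-11)**2)*(-410 - 226) = (36*(I*sqrt(14))*121)*(-636) = (4356*I*sqrt(14))*(-636) = -2770416*I*sqrt(14)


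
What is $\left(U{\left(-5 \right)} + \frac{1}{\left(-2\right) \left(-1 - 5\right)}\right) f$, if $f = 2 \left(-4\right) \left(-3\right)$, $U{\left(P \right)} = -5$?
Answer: $-118$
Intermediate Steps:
$f = 24$ ($f = \left(-8\right) \left(-3\right) = 24$)
$\left(U{\left(-5 \right)} + \frac{1}{\left(-2\right) \left(-1 - 5\right)}\right) f = \left(-5 + \frac{1}{\left(-2\right) \left(-1 - 5\right)}\right) 24 = \left(-5 + \frac{1}{\left(-2\right) \left(-6\right)}\right) 24 = \left(-5 + \frac{1}{12}\right) 24 = \left(- \frac{59}{12}\right) 24 = -118$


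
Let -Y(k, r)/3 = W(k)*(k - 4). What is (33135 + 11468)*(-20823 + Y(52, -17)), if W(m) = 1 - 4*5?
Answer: -806734461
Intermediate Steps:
W(m) = -19 (W(m) = 1 - 20 = -19)
Y(k, r) = -228 + 57*k (Y(k, r) = -(-57)*(k - 4) = -(-57)*(-4 + k) = -3*(76 - 19*k) = -228 + 57*k)
(33135 + 11468)*(-20823 + Y(52, -17)) = (33135 + 11468)*(-20823 + (-228 + 57*52)) = 44603*(-20823 + (-228 + 2964)) = 44603*(-20823 + 2736) = 44603*(-18087) = -806734461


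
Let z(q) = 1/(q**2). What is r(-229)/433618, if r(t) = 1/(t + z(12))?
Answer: -72/7149276775 ≈ -1.0071e-8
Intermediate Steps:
z(q) = q**(-2)
r(t) = 1/(1/144 + t) (r(t) = 1/(t + 12**(-2)) = 1/(t + 1/144) = 1/(1/144 + t))
r(-229)/433618 = (144/(1 + 144*(-229)))/433618 = (144/(1 - 32976))*(1/433618) = (144/(-32975))*(1/433618) = (144*(-1/32975))*(1/433618) = -144/32975*1/433618 = -72/7149276775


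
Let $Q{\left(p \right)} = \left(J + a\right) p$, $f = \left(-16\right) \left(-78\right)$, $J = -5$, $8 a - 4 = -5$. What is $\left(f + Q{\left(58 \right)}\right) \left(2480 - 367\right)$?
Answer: $\frac{8035739}{4} \approx 2.0089 \cdot 10^{6}$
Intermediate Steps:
$a = - \frac{1}{8}$ ($a = \frac{1}{2} + \frac{1}{8} \left(-5\right) = \frac{1}{2} - \frac{5}{8} = - \frac{1}{8} \approx -0.125$)
$f = 1248$
$Q{\left(p \right)} = - \frac{41 p}{8}$ ($Q{\left(p \right)} = \left(-5 - \frac{1}{8}\right) p = - \frac{41 p}{8}$)
$\left(f + Q{\left(58 \right)}\right) \left(2480 - 367\right) = \left(1248 - \frac{1189}{4}\right) \left(2480 - 367\right) = \left(1248 - \frac{1189}{4}\right) 2113 = \frac{3803}{4} \cdot 2113 = \frac{8035739}{4}$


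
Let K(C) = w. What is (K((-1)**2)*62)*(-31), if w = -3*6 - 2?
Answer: 38440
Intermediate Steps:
w = -20 (w = -18 - 2 = -20)
K(C) = -20
(K((-1)**2)*62)*(-31) = -20*62*(-31) = -1240*(-31) = 38440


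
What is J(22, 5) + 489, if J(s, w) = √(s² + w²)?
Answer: 489 + √509 ≈ 511.56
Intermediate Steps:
J(22, 5) + 489 = √(22² + 5²) + 489 = √(484 + 25) + 489 = √509 + 489 = 489 + √509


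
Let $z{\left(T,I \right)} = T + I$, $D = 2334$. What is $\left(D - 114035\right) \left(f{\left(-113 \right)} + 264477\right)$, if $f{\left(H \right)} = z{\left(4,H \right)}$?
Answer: $-29530169968$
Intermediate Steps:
$z{\left(T,I \right)} = I + T$
$f{\left(H \right)} = 4 + H$ ($f{\left(H \right)} = H + 4 = 4 + H$)
$\left(D - 114035\right) \left(f{\left(-113 \right)} + 264477\right) = \left(2334 - 114035\right) \left(\left(4 - 113\right) + 264477\right) = - 111701 \left(-109 + 264477\right) = \left(-111701\right) 264368 = -29530169968$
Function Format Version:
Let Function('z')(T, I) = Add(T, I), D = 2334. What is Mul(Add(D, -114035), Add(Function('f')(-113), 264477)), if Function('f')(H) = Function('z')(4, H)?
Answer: -29530169968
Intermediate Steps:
Function('z')(T, I) = Add(I, T)
Function('f')(H) = Add(4, H) (Function('f')(H) = Add(H, 4) = Add(4, H))
Mul(Add(D, -114035), Add(Function('f')(-113), 264477)) = Mul(Add(2334, -114035), Add(Add(4, -113), 264477)) = Mul(-111701, Add(-109, 264477)) = Mul(-111701, 264368) = -29530169968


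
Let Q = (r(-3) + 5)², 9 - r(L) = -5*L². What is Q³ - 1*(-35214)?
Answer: 42180568855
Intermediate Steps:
r(L) = 9 + 5*L² (r(L) = 9 - (-5)*L² = 9 + 5*L²)
Q = 3481 (Q = ((9 + 5*(-3)²) + 5)² = ((9 + 5*9) + 5)² = ((9 + 45) + 5)² = (54 + 5)² = 59² = 3481)
Q³ - 1*(-35214) = 3481³ - 1*(-35214) = 42180533641 + 35214 = 42180568855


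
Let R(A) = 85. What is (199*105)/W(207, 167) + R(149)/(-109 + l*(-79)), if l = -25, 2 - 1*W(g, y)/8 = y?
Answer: -1295929/82104 ≈ -15.784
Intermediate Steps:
W(g, y) = 16 - 8*y
(199*105)/W(207, 167) + R(149)/(-109 + l*(-79)) = (199*105)/(16 - 8*167) + 85/(-109 - 25*(-79)) = 20895/(16 - 1336) + 85/(-109 + 1975) = 20895/(-1320) + 85/1866 = 20895*(-1/1320) + 85*(1/1866) = -1393/88 + 85/1866 = -1295929/82104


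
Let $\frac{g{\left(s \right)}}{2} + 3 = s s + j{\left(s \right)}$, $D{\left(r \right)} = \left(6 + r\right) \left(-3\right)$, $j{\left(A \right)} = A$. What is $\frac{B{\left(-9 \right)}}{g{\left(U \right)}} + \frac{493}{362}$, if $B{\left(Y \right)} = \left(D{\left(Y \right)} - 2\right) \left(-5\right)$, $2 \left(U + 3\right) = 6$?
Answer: $\frac{3907}{543} \approx 7.1952$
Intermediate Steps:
$U = 0$ ($U = -3 + \frac{1}{2} \cdot 6 = -3 + 3 = 0$)
$D{\left(r \right)} = -18 - 3 r$
$B{\left(Y \right)} = 100 + 15 Y$ ($B{\left(Y \right)} = \left(\left(-18 - 3 Y\right) - 2\right) \left(-5\right) = \left(-20 - 3 Y\right) \left(-5\right) = 100 + 15 Y$)
$g{\left(s \right)} = -6 + 2 s + 2 s^{2}$ ($g{\left(s \right)} = -6 + 2 \left(s s + s\right) = -6 + 2 \left(s^{2} + s\right) = -6 + 2 \left(s + s^{2}\right) = -6 + \left(2 s + 2 s^{2}\right) = -6 + 2 s + 2 s^{2}$)
$\frac{B{\left(-9 \right)}}{g{\left(U \right)}} + \frac{493}{362} = \frac{100 + 15 \left(-9\right)}{-6 + 2 \cdot 0 + 2 \cdot 0^{2}} + \frac{493}{362} = \frac{100 - 135}{-6 + 0 + 2 \cdot 0} + 493 \cdot \frac{1}{362} = - \frac{35}{-6 + 0 + 0} + \frac{493}{362} = - \frac{35}{-6} + \frac{493}{362} = \left(-35\right) \left(- \frac{1}{6}\right) + \frac{493}{362} = \frac{35}{6} + \frac{493}{362} = \frac{3907}{543}$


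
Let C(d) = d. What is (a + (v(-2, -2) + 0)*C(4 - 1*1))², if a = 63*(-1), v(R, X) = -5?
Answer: 6084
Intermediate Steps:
a = -63
(a + (v(-2, -2) + 0)*C(4 - 1*1))² = (-63 + (-5 + 0)*(4 - 1*1))² = (-63 - 5*(4 - 1))² = (-63 - 5*3)² = (-63 - 15)² = (-78)² = 6084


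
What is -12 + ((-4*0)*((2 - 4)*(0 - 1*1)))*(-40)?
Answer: -12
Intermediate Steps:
-12 + ((-4*0)*((2 - 4)*(0 - 1*1)))*(-40) = -12 + (0*(-2*(0 - 1)))*(-40) = -12 + (0*(-2*(-1)))*(-40) = -12 + (0*2)*(-40) = -12 + 0*(-40) = -12 + 0 = -12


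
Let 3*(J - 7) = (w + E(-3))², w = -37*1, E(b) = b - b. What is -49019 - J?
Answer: -148447/3 ≈ -49482.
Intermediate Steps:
E(b) = 0
w = -37
J = 1390/3 (J = 7 + (-37 + 0)²/3 = 7 + (⅓)*(-37)² = 7 + (⅓)*1369 = 7 + 1369/3 = 1390/3 ≈ 463.33)
-49019 - J = -49019 - 1*1390/3 = -49019 - 1390/3 = -148447/3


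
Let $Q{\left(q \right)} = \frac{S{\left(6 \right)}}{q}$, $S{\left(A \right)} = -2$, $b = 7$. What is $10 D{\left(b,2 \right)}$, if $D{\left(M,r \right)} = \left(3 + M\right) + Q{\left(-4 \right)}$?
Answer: $105$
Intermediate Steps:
$Q{\left(q \right)} = - \frac{2}{q}$
$D{\left(M,r \right)} = \frac{7}{2} + M$ ($D{\left(M,r \right)} = \left(3 + M\right) - \frac{2}{-4} = \left(3 + M\right) - - \frac{1}{2} = \left(3 + M\right) + \frac{1}{2} = \frac{7}{2} + M$)
$10 D{\left(b,2 \right)} = 10 \left(\frac{7}{2} + 7\right) = 10 \cdot \frac{21}{2} = 105$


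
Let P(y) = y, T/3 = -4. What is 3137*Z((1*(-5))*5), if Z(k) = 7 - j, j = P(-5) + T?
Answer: 75288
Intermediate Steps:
T = -12 (T = 3*(-4) = -12)
j = -17 (j = -5 - 12 = -17)
Z(k) = 24 (Z(k) = 7 - 1*(-17) = 7 + 17 = 24)
3137*Z((1*(-5))*5) = 3137*24 = 75288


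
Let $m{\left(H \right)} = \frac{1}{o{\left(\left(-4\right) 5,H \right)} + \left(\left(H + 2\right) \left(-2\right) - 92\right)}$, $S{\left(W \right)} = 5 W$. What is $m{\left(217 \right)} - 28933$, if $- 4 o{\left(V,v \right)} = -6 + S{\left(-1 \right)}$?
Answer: $- \frac{61019701}{2109} \approx -28933.0$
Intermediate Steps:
$o{\left(V,v \right)} = \frac{11}{4}$ ($o{\left(V,v \right)} = - \frac{-6 + 5 \left(-1\right)}{4} = - \frac{-6 - 5}{4} = \left(- \frac{1}{4}\right) \left(-11\right) = \frac{11}{4}$)
$m{\left(H \right)} = \frac{1}{- \frac{373}{4} - 2 H}$ ($m{\left(H \right)} = \frac{1}{\frac{11}{4} + \left(\left(H + 2\right) \left(-2\right) - 92\right)} = \frac{1}{\frac{11}{4} + \left(\left(2 + H\right) \left(-2\right) - 92\right)} = \frac{1}{\frac{11}{4} - \left(96 + 2 H\right)} = \frac{1}{- \frac{373}{4} - 2 H}$)
$m{\left(217 \right)} - 28933 = - \frac{4}{373 + 8 \cdot 217} - 28933 = - \frac{4}{373 + 1736} - 28933 = - \frac{4}{2109} - 28933 = - \frac{61019701}{2109}$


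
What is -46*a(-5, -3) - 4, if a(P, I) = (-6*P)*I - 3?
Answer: 4274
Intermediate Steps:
a(P, I) = -3 - 6*I*P (a(P, I) = -6*I*P - 3 = -3 - 6*I*P)
-46*a(-5, -3) - 4 = -46*(-3 - 6*(-3)*(-5)) - 4 = -46*(-3 - 90) - 4 = -46*(-93) - 4 = 4278 - 4 = 4274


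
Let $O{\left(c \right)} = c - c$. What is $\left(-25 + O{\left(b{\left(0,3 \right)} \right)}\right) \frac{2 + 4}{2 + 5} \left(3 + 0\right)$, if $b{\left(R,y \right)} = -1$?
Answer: $- \frac{450}{7} \approx -64.286$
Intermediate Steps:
$O{\left(c \right)} = 0$
$\left(-25 + O{\left(b{\left(0,3 \right)} \right)}\right) \frac{2 + 4}{2 + 5} \left(3 + 0\right) = \left(-25 + 0\right) \frac{2 + 4}{2 + 5} \left(3 + 0\right) = - 25 \cdot \frac{6}{7} \cdot 3 = \left(-25\right) \frac{18}{7} = - \frac{450}{7}$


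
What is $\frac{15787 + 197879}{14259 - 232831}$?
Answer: $- \frac{106833}{109286} \approx -0.97755$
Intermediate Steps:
$\frac{15787 + 197879}{14259 - 232831} = \frac{213666}{-218572} = 213666 \left(- \frac{1}{218572}\right) = - \frac{106833}{109286}$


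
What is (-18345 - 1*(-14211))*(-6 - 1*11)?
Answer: 70278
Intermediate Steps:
(-18345 - 1*(-14211))*(-6 - 1*11) = (-18345 + 14211)*(-6 - 11) = -4134*(-17) = 70278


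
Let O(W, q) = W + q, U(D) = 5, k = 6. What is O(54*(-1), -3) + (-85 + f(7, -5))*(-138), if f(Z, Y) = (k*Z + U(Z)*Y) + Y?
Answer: 10017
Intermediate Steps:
f(Z, Y) = 6*Y + 6*Z (f(Z, Y) = (6*Z + 5*Y) + Y = (5*Y + 6*Z) + Y = 6*Y + 6*Z)
O(54*(-1), -3) + (-85 + f(7, -5))*(-138) = (54*(-1) - 3) + (-85 + (6*(-5) + 6*7))*(-138) = (-54 - 3) + (-85 + (-30 + 42))*(-138) = -57 + (-85 + 12)*(-138) = -57 - 73*(-138) = -57 + 10074 = 10017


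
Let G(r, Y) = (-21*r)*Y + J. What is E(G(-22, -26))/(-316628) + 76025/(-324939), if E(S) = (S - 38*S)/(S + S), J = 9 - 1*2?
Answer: -48131264657/205769571384 ≈ -0.23391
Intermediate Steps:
J = 7 (J = 9 - 2 = 7)
G(r, Y) = 7 - 21*Y*r (G(r, Y) = (-21*r)*Y + 7 = -21*Y*r + 7 = 7 - 21*Y*r)
E(S) = -37/2 (E(S) = (-37*S)/((2*S)) = (-37*S)*(1/(2*S)) = -37/2)
E(G(-22, -26))/(-316628) + 76025/(-324939) = -37/2/(-316628) + 76025/(-324939) = -37/2*(-1/316628) + 76025*(-1/324939) = 37/633256 - 76025/324939 = -48131264657/205769571384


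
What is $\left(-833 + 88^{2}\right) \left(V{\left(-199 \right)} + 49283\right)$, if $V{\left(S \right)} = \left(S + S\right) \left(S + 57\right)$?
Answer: $731176889$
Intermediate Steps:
$V{\left(S \right)} = 2 S \left(57 + S\right)$
$\left(-833 + 88^{2}\right) \left(V{\left(-199 \right)} + 49283\right) = \left(-833 + 88^{2}\right) \left(2 \left(-199\right) \left(57 - 199\right) + 49283\right) = \left(-833 + 7744\right) \left(2 \left(-199\right) \left(-142\right) + 49283\right) = 6911 \left(56516 + 49283\right) = 6911 \cdot 105799 = 731176889$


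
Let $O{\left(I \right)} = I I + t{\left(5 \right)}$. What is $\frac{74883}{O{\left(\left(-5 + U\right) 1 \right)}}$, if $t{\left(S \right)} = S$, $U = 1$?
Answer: $\frac{24961}{7} \approx 3565.9$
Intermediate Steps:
$O{\left(I \right)} = 5 + I^{2}$ ($O{\left(I \right)} = I I + 5 = I^{2} + 5 = 5 + I^{2}$)
$\frac{74883}{O{\left(\left(-5 + U\right) 1 \right)}} = \frac{74883}{5 + \left(\left(-5 + 1\right) 1\right)^{2}} = \frac{74883}{5 + \left(\left(-4\right) 1\right)^{2}} = \frac{74883}{5 + \left(-4\right)^{2}} = \frac{74883}{5 + 16} = \frac{74883}{21} = 74883 \cdot \frac{1}{21} = \frac{24961}{7}$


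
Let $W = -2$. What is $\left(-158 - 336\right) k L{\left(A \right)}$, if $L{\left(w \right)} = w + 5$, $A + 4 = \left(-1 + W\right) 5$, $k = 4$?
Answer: $27664$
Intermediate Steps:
$A = -19$ ($A = -4 + \left(-1 - 2\right) 5 = -4 - 15 = -19$)
$L{\left(w \right)} = 5 + w$
$\left(-158 - 336\right) k L{\left(A \right)} = \left(-158 - 336\right) 4 \left(5 - 19\right) = - 494 \cdot 4 \left(-14\right) = \left(-494\right) \left(-56\right) = 27664$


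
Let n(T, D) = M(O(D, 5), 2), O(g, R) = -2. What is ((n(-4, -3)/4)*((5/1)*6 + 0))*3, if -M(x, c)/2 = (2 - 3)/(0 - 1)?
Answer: -45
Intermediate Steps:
M(x, c) = -2 (M(x, c) = -2*(2 - 3)/(0 - 1) = -(-2)/(-1) = -(-2)*(-1) = -2*1 = -2)
n(T, D) = -2
((n(-4, -3)/4)*((5/1)*6 + 0))*3 = ((-2/4)*((5/1)*6 + 0))*3 = ((-2*1/4)*((5*1)*6 + 0))*3 = -(5*6 + 0)/2*3 = -(30 + 0)/2*3 = -1/2*30*3 = -15*3 = -45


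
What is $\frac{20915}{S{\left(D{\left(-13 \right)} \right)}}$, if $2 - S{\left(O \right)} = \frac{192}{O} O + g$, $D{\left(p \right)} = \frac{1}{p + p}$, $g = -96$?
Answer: $- \frac{445}{2} \approx -222.5$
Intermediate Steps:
$D{\left(p \right)} = \frac{1}{2 p}$
$S{\left(O \right)} = -94$ ($S{\left(O \right)} = 2 - \left(\frac{192}{O} O - 96\right) = 2 - \left(192 - 96\right) = 2 - 96 = -94$)
$\frac{20915}{S{\left(D{\left(-13 \right)} \right)}} = \frac{20915}{-94} = 20915 \left(- \frac{1}{94}\right) = - \frac{445}{2}$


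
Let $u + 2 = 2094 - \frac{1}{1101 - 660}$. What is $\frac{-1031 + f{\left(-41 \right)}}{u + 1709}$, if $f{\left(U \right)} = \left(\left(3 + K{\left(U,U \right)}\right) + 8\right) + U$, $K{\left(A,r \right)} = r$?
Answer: $- \frac{242991}{838120} \approx -0.28992$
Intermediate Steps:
$f{\left(U \right)} = 11 + 2 U$ ($f{\left(U \right)} = \left(\left(3 + U\right) + 8\right) + U = \left(11 + U\right) + U = 11 + 2 U$)
$u = \frac{922571}{441}$ ($u = -2 + \left(2094 - \frac{1}{1101 - 660}\right) = -2 + \left(2094 - \frac{1}{441}\right) = -2 + \frac{923453}{441} = \frac{922571}{441} \approx 2092.0$)
$\frac{-1031 + f{\left(-41 \right)}}{u + 1709} = \frac{-1031 + \left(11 + 2 \left(-41\right)\right)}{\frac{922571}{441} + 1709} = \frac{-1031 + \left(11 - 82\right)}{\frac{1676240}{441}} = \left(-1031 - 71\right) \frac{441}{1676240} = \left(-1102\right) \frac{441}{1676240} = - \frac{242991}{838120}$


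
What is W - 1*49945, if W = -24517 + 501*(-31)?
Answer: -89993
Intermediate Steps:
W = -40048 (W = -24517 - 15531 = -40048)
W - 1*49945 = -40048 - 1*49945 = -40048 - 49945 = -89993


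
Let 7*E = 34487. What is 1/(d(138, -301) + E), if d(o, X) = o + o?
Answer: 7/36419 ≈ 0.00019221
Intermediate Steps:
E = 34487/7 (E = (1/7)*34487 = 34487/7 ≈ 4926.7)
d(o, X) = 2*o
1/(d(138, -301) + E) = 1/(2*138 + 34487/7) = 1/(276 + 34487/7) = 1/(36419/7) = 7/36419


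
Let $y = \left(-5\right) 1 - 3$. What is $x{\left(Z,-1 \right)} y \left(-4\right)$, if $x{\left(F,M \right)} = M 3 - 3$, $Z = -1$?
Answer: $-192$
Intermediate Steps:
$x{\left(F,M \right)} = -3 + 3 M$ ($x{\left(F,M \right)} = 3 M - 3 = -3 + 3 M$)
$y = -8$ ($y = -5 - 3 = -8$)
$x{\left(Z,-1 \right)} y \left(-4\right) = \left(-3 + 3 \left(-1\right)\right) \left(-8\right) \left(-4\right) = \left(-3 - 3\right) \left(-8\right) \left(-4\right) = \left(-6\right) \left(-8\right) \left(-4\right) = 48 \left(-4\right) = -192$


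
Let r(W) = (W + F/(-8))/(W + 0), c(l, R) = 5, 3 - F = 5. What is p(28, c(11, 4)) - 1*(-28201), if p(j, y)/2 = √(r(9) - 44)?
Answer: 28201 + I*√1547/3 ≈ 28201.0 + 13.111*I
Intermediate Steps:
F = -2 (F = 3 - 1*5 = 3 - 5 = -2)
r(W) = (¼ + W)/W (r(W) = (W - 2/(-8))/(W + 0) = (W - 2*(-⅛))/W = (W + ¼)/W = (¼ + W)/W)
p(j, y) = I*√1547/3 (p(j, y) = 2*√((¼ + 9)/9 - 44) = 2*√((⅑)*(37/4) - 44) = 2*√(37/36 - 44) = 2*√(-1547/36) = 2*(I*√1547/6) = I*√1547/3)
p(28, c(11, 4)) - 1*(-28201) = I*√1547/3 - 1*(-28201) = I*√1547/3 + 28201 = 28201 + I*√1547/3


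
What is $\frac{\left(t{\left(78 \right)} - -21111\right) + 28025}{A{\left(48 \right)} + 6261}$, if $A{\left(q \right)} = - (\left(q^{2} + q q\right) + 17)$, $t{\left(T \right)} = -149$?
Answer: $\frac{48987}{1636} \approx 29.943$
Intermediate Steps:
$A{\left(q \right)} = -17 - 2 q^{2}$ ($A{\left(q \right)} = - (\left(q^{2} + q^{2}\right) + 17) = - (2 q^{2} + 17) = - (17 + 2 q^{2}) = -17 - 2 q^{2}$)
$\frac{\left(t{\left(78 \right)} - -21111\right) + 28025}{A{\left(48 \right)} + 6261} = \frac{\left(-149 - -21111\right) + 28025}{\left(-17 - 2 \cdot 48^{2}\right) + 6261} = \frac{\left(-149 + 21111\right) + 28025}{\left(-17 - 4608\right) + 6261} = \frac{20962 + 28025}{\left(-17 - 4608\right) + 6261} = \frac{48987}{-4625 + 6261} = \frac{48987}{1636}$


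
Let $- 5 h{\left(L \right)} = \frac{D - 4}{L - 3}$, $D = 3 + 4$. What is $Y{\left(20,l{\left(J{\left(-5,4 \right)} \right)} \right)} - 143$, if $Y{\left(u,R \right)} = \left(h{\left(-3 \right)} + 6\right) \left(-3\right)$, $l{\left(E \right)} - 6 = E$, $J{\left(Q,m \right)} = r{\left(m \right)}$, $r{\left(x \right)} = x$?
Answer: $- \frac{1613}{10} \approx -161.3$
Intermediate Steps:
$D = 7$
$h{\left(L \right)} = - \frac{3}{5 \left(-3 + L\right)}$ ($h{\left(L \right)} = - \frac{\left(7 - 4\right) \frac{1}{L - 3}}{5} = - \frac{3 \frac{1}{-3 + L}}{5} = - \frac{3}{5 \left(-3 + L\right)}$)
$J{\left(Q,m \right)} = m$
$l{\left(E \right)} = 6 + E$
$Y{\left(u,R \right)} = - \frac{183}{10}$ ($Y{\left(u,R \right)} = \left(- \frac{3}{-15 + 5 \left(-3\right)} + 6\right) \left(-3\right) = \left(- \frac{3}{-15 - 15} + 6\right) \left(-3\right) = \left(- \frac{3}{-30} + 6\right) \left(-3\right) = \left(\left(-3\right) \left(- \frac{1}{30}\right) + 6\right) \left(-3\right) = \left(\frac{1}{10} + 6\right) \left(-3\right) = \frac{61}{10} \left(-3\right) = - \frac{183}{10}$)
$Y{\left(20,l{\left(J{\left(-5,4 \right)} \right)} \right)} - 143 = - \frac{183}{10} - 143 = - \frac{1613}{10}$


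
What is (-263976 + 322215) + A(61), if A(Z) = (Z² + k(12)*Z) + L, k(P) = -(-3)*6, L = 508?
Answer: 63566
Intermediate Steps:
k(P) = 18 (k(P) = -1*(-18) = 18)
A(Z) = 508 + Z² + 18*Z (A(Z) = (Z² + 18*Z) + 508 = 508 + Z² + 18*Z)
(-263976 + 322215) + A(61) = (-263976 + 322215) + (508 + 61² + 18*61) = 58239 + (508 + 3721 + 1098) = 58239 + 5327 = 63566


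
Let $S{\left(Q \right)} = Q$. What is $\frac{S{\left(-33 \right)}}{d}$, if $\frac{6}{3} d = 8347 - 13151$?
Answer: $\frac{33}{2402} \approx 0.013739$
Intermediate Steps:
$d = -2402$ ($d = \frac{8347 - 13151}{2} = \frac{1}{2} \left(-4804\right) = -2402$)
$\frac{S{\left(-33 \right)}}{d} = - \frac{33}{-2402} = \left(-33\right) \left(- \frac{1}{2402}\right) = \frac{33}{2402}$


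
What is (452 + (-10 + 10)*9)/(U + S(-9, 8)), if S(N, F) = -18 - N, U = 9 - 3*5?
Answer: -452/15 ≈ -30.133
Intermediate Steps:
U = -6 (U = 9 - 15 = -6)
(452 + (-10 + 10)*9)/(U + S(-9, 8)) = (452 + (-10 + 10)*9)/(-6 + (-18 - 1*(-9))) = (452 + 0*9)/(-6 + (-18 + 9)) = (452 + 0)/(-6 - 9) = 452/(-15) = 452*(-1/15) = -452/15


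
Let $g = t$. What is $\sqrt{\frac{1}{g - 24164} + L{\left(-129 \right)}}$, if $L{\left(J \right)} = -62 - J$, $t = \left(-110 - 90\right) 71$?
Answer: $\frac{\sqrt{24652581717}}{19182} \approx 8.1853$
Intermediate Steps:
$t = -14200$ ($t = \left(-200\right) 71 = -14200$)
$g = -14200$
$\sqrt{\frac{1}{g - 24164} + L{\left(-129 \right)}} = \sqrt{\frac{1}{-14200 - 24164} - -67} = \sqrt{\frac{1}{-14200 - 24164} + \left(-62 + 129\right)} = \sqrt{\frac{1}{-14200 - 24164} + 67} = \sqrt{\frac{1}{-38364} + 67} = \sqrt{- \frac{1}{38364} + 67} = \sqrt{\frac{2570387}{38364}} = \frac{\sqrt{24652581717}}{19182}$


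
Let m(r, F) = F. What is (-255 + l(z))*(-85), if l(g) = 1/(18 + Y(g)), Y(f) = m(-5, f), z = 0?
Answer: 390065/18 ≈ 21670.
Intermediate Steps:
Y(f) = f
l(g) = 1/(18 + g)
(-255 + l(z))*(-85) = (-255 + 1/(18 + 0))*(-85) = (-255 + 1/18)*(-85) = -4589/18*(-85) = 390065/18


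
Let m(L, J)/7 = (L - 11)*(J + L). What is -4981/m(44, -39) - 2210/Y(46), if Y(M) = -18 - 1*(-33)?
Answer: -175151/1155 ≈ -151.65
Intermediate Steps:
m(L, J) = 7*(-11 + L)*(J + L) (m(L, J) = 7*((L - 11)*(J + L)) = 7*((-11 + L)*(J + L)) = 7*(-11 + L)*(J + L))
Y(M) = 15 (Y(M) = -18 + 33 = 15)
-4981/m(44, -39) - 2210/Y(46) = -4981/(-77*(-39) - 77*44 + 7*44² + 7*(-39)*44) - 2210/15 = -4981/(3003 - 3388 + 7*1936 - 12012) - 2210*1/15 = -4981/(3003 - 3388 + 13552 - 12012) - 442/3 = -4981/1155 - 442/3 = -175151/1155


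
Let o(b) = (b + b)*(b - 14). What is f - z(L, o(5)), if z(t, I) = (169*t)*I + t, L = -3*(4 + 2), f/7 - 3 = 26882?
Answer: -85567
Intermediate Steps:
o(b) = 2*b*(-14 + b) (o(b) = (2*b)*(-14 + b) = 2*b*(-14 + b))
f = 188195 (f = 21 + 7*26882 = 21 + 188174 = 188195)
L = -18 (L = -3*6 = -18)
z(t, I) = t + 169*I*t (z(t, I) = 169*I*t + t = t + 169*I*t)
f - z(L, o(5)) = 188195 - (-18)*(1 + 169*(2*5*(-14 + 5))) = 188195 - (-18)*(1 + 169*(2*5*(-9))) = 188195 - (-18)*(1 + 169*(-90)) = 188195 - (-18)*(1 - 15210) = 188195 - (-18)*(-15209) = 188195 - 1*273762 = 188195 - 273762 = -85567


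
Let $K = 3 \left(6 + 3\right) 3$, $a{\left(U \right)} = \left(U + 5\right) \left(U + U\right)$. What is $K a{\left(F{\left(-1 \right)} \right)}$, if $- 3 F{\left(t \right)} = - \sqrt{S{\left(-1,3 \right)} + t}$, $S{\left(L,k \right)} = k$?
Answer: $36 + 270 \sqrt{2} \approx 417.84$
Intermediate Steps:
$F{\left(t \right)} = \frac{\sqrt{3 + t}}{3}$ ($F{\left(t \right)} = - \frac{\left(-1\right) \sqrt{3 + t}}{3} = \frac{\sqrt{3 + t}}{3}$)
$a{\left(U \right)} = 2 U \left(5 + U\right)$ ($a{\left(U \right)} = \left(5 + U\right) 2 U = 2 U \left(5 + U\right)$)
$K = 81$ ($K = 3 \cdot 9 \cdot 3 = 27 \cdot 3 = 81$)
$K a{\left(F{\left(-1 \right)} \right)} = 81 \cdot 2 \frac{\sqrt{3 - 1}}{3} \left(5 + \frac{\sqrt{3 - 1}}{3}\right) = 81 \cdot 2 \frac{\sqrt{2}}{3} \left(5 + \frac{\sqrt{2}}{3}\right) = 81 \frac{2 \sqrt{2} \left(5 + \frac{\sqrt{2}}{3}\right)}{3} = 54 \sqrt{2} \left(5 + \frac{\sqrt{2}}{3}\right)$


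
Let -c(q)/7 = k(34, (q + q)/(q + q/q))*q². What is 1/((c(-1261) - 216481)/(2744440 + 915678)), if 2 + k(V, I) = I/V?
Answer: 1599994440/9350458457 ≈ 0.17111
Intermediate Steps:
k(V, I) = -2 + I/V
c(q) = -7*q²*(-2 + q/(17*(1 + q))) (c(q) = -7*(-2 + ((q + q)/(q + q/q))/34)*q² = -7*(-2 + ((2*q)/(q + 1))*(1/34))*q² = -7*(-2 + ((2*q)/(1 + q))*(1/34))*q² = -7*(-2 + (2*q/(1 + q))*(1/34))*q² = -7*(-2 + q/(17*(1 + q)))*q² = -7*q²*(-2 + q/(17*(1 + q))))
1/((c(-1261) - 216481)/(2744440 + 915678)) = 1/(((-1261)²*(14 + (231/17)*(-1261))/(1 - 1261) - 216481)/(2744440 + 915678)) = 1/((1590121*(14 - 291291/17)/(-1260) - 216481)/3660118) = 1/((1590121*(-1/1260)*(-291053/17) - 216481)*(1/3660118)) = 1/((66115641059/3060 - 216481)*(1/3660118)) = 1/((65453209199/3060)*(1/3660118)) = 1/(9350458457/1599994440) = 1599994440/9350458457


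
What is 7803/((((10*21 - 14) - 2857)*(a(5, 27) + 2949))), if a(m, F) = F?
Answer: -867/879904 ≈ -0.00098534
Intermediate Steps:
7803/((((10*21 - 14) - 2857)*(a(5, 27) + 2949))) = 7803/((((10*21 - 14) - 2857)*(27 + 2949))) = 7803/((((210 - 14) - 2857)*2976)) = 7803/(((196 - 2857)*2976)) = 7803/((-2661*2976)) = 7803/(-7919136) = 7803*(-1/7919136) = -867/879904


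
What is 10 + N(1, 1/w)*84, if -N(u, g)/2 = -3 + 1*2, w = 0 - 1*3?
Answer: 178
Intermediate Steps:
w = -3 (w = 0 - 3 = -3)
N(u, g) = 2 (N(u, g) = -2*(-3 + 1*2) = -2*(-3 + 2) = -2*(-1) = 2)
10 + N(1, 1/w)*84 = 10 + 2*84 = 10 + 168 = 178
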